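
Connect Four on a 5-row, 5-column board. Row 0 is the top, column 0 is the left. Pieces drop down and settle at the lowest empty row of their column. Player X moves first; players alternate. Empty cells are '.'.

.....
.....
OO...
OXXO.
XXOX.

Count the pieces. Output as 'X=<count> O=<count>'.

X=5 O=5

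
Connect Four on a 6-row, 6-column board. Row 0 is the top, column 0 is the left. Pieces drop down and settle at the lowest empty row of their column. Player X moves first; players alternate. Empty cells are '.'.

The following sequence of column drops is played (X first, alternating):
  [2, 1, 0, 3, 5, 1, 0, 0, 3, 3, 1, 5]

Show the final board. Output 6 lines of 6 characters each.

Answer: ......
......
......
OX.O..
XO.X.O
XOXO.X

Derivation:
Move 1: X drops in col 2, lands at row 5
Move 2: O drops in col 1, lands at row 5
Move 3: X drops in col 0, lands at row 5
Move 4: O drops in col 3, lands at row 5
Move 5: X drops in col 5, lands at row 5
Move 6: O drops in col 1, lands at row 4
Move 7: X drops in col 0, lands at row 4
Move 8: O drops in col 0, lands at row 3
Move 9: X drops in col 3, lands at row 4
Move 10: O drops in col 3, lands at row 3
Move 11: X drops in col 1, lands at row 3
Move 12: O drops in col 5, lands at row 4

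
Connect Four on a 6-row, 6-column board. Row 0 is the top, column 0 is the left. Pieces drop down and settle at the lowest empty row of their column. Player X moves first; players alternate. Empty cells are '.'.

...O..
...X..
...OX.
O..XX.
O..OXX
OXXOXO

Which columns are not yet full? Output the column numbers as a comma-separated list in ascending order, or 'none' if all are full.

col 0: top cell = '.' → open
col 1: top cell = '.' → open
col 2: top cell = '.' → open
col 3: top cell = 'O' → FULL
col 4: top cell = '.' → open
col 5: top cell = '.' → open

Answer: 0,1,2,4,5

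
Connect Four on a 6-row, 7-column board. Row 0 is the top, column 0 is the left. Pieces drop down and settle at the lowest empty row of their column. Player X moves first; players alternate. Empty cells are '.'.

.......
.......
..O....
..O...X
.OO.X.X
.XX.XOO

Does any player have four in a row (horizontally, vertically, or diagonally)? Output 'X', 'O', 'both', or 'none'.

none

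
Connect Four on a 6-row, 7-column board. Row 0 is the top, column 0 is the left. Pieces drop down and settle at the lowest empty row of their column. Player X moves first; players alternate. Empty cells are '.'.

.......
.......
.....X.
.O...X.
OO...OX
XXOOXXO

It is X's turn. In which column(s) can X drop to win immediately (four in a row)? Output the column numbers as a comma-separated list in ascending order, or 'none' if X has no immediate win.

col 0: drop X → no win
col 1: drop X → no win
col 2: drop X → no win
col 3: drop X → no win
col 4: drop X → no win
col 5: drop X → no win
col 6: drop X → no win

Answer: none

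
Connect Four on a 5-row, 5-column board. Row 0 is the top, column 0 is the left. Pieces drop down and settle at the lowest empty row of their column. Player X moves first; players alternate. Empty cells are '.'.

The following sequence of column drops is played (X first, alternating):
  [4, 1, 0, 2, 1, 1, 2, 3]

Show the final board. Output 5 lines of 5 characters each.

Answer: .....
.....
.O...
.XX..
XOOOX

Derivation:
Move 1: X drops in col 4, lands at row 4
Move 2: O drops in col 1, lands at row 4
Move 3: X drops in col 0, lands at row 4
Move 4: O drops in col 2, lands at row 4
Move 5: X drops in col 1, lands at row 3
Move 6: O drops in col 1, lands at row 2
Move 7: X drops in col 2, lands at row 3
Move 8: O drops in col 3, lands at row 4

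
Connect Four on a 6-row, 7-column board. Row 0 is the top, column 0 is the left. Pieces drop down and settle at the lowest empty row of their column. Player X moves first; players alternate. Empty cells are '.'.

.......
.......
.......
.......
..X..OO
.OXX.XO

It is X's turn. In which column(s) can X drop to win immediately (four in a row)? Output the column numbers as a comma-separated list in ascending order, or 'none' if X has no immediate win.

Answer: 4

Derivation:
col 0: drop X → no win
col 1: drop X → no win
col 2: drop X → no win
col 3: drop X → no win
col 4: drop X → WIN!
col 5: drop X → no win
col 6: drop X → no win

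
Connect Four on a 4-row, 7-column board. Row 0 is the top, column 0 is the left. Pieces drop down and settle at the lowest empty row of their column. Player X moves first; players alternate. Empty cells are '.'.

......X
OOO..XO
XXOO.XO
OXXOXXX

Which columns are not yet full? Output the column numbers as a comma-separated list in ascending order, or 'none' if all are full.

col 0: top cell = '.' → open
col 1: top cell = '.' → open
col 2: top cell = '.' → open
col 3: top cell = '.' → open
col 4: top cell = '.' → open
col 5: top cell = '.' → open
col 6: top cell = 'X' → FULL

Answer: 0,1,2,3,4,5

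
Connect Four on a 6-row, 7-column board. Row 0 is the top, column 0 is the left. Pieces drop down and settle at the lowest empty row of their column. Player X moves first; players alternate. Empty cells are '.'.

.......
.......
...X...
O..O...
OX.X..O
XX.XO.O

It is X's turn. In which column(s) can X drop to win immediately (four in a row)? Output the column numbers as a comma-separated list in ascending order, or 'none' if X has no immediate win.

Answer: 2

Derivation:
col 0: drop X → no win
col 1: drop X → no win
col 2: drop X → WIN!
col 3: drop X → no win
col 4: drop X → no win
col 5: drop X → no win
col 6: drop X → no win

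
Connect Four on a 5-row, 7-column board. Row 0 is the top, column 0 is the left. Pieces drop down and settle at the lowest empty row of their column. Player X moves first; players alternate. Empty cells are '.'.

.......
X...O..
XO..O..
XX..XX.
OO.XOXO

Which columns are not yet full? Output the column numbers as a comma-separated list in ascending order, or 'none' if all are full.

col 0: top cell = '.' → open
col 1: top cell = '.' → open
col 2: top cell = '.' → open
col 3: top cell = '.' → open
col 4: top cell = '.' → open
col 5: top cell = '.' → open
col 6: top cell = '.' → open

Answer: 0,1,2,3,4,5,6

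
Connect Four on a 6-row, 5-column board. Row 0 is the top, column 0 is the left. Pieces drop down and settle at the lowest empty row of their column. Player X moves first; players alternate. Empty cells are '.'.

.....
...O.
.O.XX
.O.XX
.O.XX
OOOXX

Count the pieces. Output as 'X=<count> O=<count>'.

X=8 O=7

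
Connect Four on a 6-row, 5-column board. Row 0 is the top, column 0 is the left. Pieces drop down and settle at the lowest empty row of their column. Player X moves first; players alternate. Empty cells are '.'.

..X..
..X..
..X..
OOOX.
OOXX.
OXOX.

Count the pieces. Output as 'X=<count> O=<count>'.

X=8 O=7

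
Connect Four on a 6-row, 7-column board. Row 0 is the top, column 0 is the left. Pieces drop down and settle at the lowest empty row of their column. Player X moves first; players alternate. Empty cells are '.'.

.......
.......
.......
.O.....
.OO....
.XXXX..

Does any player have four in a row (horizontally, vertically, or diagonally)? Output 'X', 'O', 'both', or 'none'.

X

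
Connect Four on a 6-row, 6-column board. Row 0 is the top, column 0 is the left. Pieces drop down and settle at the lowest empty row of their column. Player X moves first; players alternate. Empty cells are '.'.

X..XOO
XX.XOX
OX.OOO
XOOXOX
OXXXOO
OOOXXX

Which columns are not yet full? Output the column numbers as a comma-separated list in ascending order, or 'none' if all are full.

col 0: top cell = 'X' → FULL
col 1: top cell = '.' → open
col 2: top cell = '.' → open
col 3: top cell = 'X' → FULL
col 4: top cell = 'O' → FULL
col 5: top cell = 'O' → FULL

Answer: 1,2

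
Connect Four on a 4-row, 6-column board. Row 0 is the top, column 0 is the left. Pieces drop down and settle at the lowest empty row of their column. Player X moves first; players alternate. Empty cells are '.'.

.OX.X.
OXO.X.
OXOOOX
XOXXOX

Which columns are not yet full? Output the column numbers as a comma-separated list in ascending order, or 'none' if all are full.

col 0: top cell = '.' → open
col 1: top cell = 'O' → FULL
col 2: top cell = 'X' → FULL
col 3: top cell = '.' → open
col 4: top cell = 'X' → FULL
col 5: top cell = '.' → open

Answer: 0,3,5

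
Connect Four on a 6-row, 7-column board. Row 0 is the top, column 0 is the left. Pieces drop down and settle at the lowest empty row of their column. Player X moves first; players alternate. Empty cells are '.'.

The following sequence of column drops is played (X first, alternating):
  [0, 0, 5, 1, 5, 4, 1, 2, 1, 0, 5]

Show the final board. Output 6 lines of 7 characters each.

Answer: .......
.......
.......
OX...X.
OX...X.
XOO.OX.

Derivation:
Move 1: X drops in col 0, lands at row 5
Move 2: O drops in col 0, lands at row 4
Move 3: X drops in col 5, lands at row 5
Move 4: O drops in col 1, lands at row 5
Move 5: X drops in col 5, lands at row 4
Move 6: O drops in col 4, lands at row 5
Move 7: X drops in col 1, lands at row 4
Move 8: O drops in col 2, lands at row 5
Move 9: X drops in col 1, lands at row 3
Move 10: O drops in col 0, lands at row 3
Move 11: X drops in col 5, lands at row 3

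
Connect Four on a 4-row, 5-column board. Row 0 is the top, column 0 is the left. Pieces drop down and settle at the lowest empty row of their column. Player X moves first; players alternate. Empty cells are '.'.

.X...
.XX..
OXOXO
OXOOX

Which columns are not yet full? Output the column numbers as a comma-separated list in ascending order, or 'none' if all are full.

col 0: top cell = '.' → open
col 1: top cell = 'X' → FULL
col 2: top cell = '.' → open
col 3: top cell = '.' → open
col 4: top cell = '.' → open

Answer: 0,2,3,4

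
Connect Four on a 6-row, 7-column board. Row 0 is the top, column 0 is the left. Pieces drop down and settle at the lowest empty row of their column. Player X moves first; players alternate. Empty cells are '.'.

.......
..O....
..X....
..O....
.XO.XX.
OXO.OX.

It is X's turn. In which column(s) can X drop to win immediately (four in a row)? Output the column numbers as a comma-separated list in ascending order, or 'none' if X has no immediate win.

col 0: drop X → no win
col 1: drop X → no win
col 2: drop X → no win
col 3: drop X → no win
col 4: drop X → no win
col 5: drop X → no win
col 6: drop X → no win

Answer: none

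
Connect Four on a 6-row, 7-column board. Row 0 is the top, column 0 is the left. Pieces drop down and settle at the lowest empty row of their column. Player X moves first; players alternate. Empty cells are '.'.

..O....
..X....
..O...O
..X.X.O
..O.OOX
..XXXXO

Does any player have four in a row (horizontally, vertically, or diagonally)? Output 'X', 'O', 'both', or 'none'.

X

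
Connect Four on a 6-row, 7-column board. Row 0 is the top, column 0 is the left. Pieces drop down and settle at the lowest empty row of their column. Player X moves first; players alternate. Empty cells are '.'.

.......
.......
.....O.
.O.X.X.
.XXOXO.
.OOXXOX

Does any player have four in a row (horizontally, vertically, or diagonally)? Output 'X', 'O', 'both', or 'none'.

none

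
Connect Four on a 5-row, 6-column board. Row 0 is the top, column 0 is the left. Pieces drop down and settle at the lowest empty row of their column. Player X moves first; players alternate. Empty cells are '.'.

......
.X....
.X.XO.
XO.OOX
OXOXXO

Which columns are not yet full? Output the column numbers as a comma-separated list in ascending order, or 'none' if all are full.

Answer: 0,1,2,3,4,5

Derivation:
col 0: top cell = '.' → open
col 1: top cell = '.' → open
col 2: top cell = '.' → open
col 3: top cell = '.' → open
col 4: top cell = '.' → open
col 5: top cell = '.' → open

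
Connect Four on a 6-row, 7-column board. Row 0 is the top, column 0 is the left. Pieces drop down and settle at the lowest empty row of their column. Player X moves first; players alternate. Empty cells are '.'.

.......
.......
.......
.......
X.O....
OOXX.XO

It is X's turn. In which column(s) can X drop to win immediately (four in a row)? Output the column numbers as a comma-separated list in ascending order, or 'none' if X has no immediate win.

Answer: 4

Derivation:
col 0: drop X → no win
col 1: drop X → no win
col 2: drop X → no win
col 3: drop X → no win
col 4: drop X → WIN!
col 5: drop X → no win
col 6: drop X → no win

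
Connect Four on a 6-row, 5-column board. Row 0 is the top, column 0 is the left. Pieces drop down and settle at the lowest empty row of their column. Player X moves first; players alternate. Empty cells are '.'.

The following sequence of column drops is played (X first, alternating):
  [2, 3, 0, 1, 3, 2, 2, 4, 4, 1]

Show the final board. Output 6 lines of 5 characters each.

Answer: .....
.....
.....
..X..
.OOXX
XOXOO

Derivation:
Move 1: X drops in col 2, lands at row 5
Move 2: O drops in col 3, lands at row 5
Move 3: X drops in col 0, lands at row 5
Move 4: O drops in col 1, lands at row 5
Move 5: X drops in col 3, lands at row 4
Move 6: O drops in col 2, lands at row 4
Move 7: X drops in col 2, lands at row 3
Move 8: O drops in col 4, lands at row 5
Move 9: X drops in col 4, lands at row 4
Move 10: O drops in col 1, lands at row 4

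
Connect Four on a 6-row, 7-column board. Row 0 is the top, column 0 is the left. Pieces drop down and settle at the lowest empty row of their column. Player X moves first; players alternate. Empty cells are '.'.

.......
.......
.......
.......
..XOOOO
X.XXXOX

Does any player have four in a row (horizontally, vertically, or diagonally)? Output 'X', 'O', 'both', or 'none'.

O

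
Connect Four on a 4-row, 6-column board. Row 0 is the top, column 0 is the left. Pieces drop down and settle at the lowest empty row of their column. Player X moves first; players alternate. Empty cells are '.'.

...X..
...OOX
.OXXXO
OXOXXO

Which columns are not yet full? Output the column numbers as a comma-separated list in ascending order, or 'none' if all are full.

Answer: 0,1,2,4,5

Derivation:
col 0: top cell = '.' → open
col 1: top cell = '.' → open
col 2: top cell = '.' → open
col 3: top cell = 'X' → FULL
col 4: top cell = '.' → open
col 5: top cell = '.' → open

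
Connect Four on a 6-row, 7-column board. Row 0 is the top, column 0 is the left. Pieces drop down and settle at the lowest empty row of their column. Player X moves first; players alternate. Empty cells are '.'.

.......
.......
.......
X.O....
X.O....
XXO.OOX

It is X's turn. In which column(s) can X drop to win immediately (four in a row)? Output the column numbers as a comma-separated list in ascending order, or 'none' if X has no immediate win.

Answer: 0

Derivation:
col 0: drop X → WIN!
col 1: drop X → no win
col 2: drop X → no win
col 3: drop X → no win
col 4: drop X → no win
col 5: drop X → no win
col 6: drop X → no win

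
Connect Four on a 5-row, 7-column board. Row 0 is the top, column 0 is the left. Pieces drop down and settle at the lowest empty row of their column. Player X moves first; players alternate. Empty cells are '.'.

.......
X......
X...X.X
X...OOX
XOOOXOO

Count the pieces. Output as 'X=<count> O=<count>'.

X=8 O=7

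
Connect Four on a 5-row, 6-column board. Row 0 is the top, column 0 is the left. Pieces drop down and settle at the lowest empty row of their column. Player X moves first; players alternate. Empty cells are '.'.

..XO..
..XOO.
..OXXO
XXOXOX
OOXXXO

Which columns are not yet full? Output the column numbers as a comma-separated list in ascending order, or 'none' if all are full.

col 0: top cell = '.' → open
col 1: top cell = '.' → open
col 2: top cell = 'X' → FULL
col 3: top cell = 'O' → FULL
col 4: top cell = '.' → open
col 5: top cell = '.' → open

Answer: 0,1,4,5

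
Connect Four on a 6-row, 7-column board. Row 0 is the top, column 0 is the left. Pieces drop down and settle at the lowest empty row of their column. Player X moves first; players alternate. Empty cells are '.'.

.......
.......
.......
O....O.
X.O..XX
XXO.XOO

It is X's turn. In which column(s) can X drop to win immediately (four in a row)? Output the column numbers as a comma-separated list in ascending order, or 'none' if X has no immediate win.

Answer: none

Derivation:
col 0: drop X → no win
col 1: drop X → no win
col 2: drop X → no win
col 3: drop X → no win
col 4: drop X → no win
col 5: drop X → no win
col 6: drop X → no win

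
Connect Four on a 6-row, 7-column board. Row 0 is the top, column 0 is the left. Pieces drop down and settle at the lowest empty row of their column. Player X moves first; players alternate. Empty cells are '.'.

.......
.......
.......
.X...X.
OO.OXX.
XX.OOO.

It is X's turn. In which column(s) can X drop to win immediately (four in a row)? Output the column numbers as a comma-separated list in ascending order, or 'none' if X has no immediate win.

Answer: none

Derivation:
col 0: drop X → no win
col 1: drop X → no win
col 2: drop X → no win
col 3: drop X → no win
col 4: drop X → no win
col 5: drop X → no win
col 6: drop X → no win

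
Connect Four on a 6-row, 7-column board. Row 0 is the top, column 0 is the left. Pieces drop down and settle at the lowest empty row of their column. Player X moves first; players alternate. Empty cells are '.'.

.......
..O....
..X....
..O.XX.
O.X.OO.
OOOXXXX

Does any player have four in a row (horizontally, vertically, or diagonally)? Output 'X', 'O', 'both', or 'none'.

X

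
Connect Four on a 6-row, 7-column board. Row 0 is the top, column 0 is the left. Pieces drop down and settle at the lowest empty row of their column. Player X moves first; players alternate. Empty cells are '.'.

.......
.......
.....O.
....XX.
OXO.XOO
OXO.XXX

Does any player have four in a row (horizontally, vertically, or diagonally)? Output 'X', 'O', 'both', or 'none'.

none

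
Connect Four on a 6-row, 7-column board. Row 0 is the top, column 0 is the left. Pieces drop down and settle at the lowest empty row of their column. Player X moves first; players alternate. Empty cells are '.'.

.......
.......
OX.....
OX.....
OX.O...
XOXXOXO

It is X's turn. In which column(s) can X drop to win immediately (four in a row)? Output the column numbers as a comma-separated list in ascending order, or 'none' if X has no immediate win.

Answer: 1

Derivation:
col 0: drop X → no win
col 1: drop X → WIN!
col 2: drop X → no win
col 3: drop X → no win
col 4: drop X → no win
col 5: drop X → no win
col 6: drop X → no win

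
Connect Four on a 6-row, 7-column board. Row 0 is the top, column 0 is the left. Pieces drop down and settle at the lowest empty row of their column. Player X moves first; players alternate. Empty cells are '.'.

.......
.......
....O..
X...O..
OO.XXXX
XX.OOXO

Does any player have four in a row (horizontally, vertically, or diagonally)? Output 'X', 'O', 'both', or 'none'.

X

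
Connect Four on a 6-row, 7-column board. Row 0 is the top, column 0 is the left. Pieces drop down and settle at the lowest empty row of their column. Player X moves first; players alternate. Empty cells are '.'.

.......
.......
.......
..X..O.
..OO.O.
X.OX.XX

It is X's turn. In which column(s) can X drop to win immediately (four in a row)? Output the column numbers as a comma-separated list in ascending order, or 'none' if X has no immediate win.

col 0: drop X → no win
col 1: drop X → no win
col 2: drop X → no win
col 3: drop X → no win
col 4: drop X → WIN!
col 5: drop X → no win
col 6: drop X → no win

Answer: 4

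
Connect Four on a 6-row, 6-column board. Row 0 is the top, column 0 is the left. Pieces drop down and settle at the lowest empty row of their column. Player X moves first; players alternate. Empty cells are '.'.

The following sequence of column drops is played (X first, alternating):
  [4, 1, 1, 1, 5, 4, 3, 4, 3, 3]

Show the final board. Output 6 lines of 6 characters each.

Answer: ......
......
......
.O.OO.
.X.XO.
.O.XXX

Derivation:
Move 1: X drops in col 4, lands at row 5
Move 2: O drops in col 1, lands at row 5
Move 3: X drops in col 1, lands at row 4
Move 4: O drops in col 1, lands at row 3
Move 5: X drops in col 5, lands at row 5
Move 6: O drops in col 4, lands at row 4
Move 7: X drops in col 3, lands at row 5
Move 8: O drops in col 4, lands at row 3
Move 9: X drops in col 3, lands at row 4
Move 10: O drops in col 3, lands at row 3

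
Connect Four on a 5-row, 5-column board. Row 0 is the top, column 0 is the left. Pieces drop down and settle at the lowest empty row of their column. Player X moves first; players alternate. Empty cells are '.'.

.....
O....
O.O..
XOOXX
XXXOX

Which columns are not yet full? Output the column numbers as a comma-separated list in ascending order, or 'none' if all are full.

Answer: 0,1,2,3,4

Derivation:
col 0: top cell = '.' → open
col 1: top cell = '.' → open
col 2: top cell = '.' → open
col 3: top cell = '.' → open
col 4: top cell = '.' → open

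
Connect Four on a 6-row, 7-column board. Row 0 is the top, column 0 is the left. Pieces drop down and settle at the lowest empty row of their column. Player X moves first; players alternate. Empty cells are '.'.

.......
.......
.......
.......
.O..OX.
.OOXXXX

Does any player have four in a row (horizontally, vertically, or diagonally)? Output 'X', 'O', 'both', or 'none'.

X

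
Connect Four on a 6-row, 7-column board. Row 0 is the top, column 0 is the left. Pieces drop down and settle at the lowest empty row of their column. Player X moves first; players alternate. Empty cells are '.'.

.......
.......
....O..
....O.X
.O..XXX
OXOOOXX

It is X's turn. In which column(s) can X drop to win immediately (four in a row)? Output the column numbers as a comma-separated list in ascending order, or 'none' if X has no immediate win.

Answer: 3,6

Derivation:
col 0: drop X → no win
col 1: drop X → no win
col 2: drop X → no win
col 3: drop X → WIN!
col 4: drop X → no win
col 5: drop X → no win
col 6: drop X → WIN!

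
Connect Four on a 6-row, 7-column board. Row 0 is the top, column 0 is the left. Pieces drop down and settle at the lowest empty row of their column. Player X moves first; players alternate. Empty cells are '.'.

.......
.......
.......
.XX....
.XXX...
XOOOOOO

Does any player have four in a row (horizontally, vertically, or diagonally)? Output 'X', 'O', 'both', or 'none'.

O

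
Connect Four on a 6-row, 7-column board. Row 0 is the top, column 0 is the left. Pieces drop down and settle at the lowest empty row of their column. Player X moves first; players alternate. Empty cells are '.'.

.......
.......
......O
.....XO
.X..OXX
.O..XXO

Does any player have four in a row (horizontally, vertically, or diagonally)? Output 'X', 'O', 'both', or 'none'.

none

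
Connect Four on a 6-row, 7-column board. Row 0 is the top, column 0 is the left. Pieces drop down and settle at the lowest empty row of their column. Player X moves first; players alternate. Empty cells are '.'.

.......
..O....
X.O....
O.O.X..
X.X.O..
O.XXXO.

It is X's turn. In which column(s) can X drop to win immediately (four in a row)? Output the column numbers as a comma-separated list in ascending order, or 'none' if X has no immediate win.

Answer: 1

Derivation:
col 0: drop X → no win
col 1: drop X → WIN!
col 2: drop X → no win
col 3: drop X → no win
col 4: drop X → no win
col 5: drop X → no win
col 6: drop X → no win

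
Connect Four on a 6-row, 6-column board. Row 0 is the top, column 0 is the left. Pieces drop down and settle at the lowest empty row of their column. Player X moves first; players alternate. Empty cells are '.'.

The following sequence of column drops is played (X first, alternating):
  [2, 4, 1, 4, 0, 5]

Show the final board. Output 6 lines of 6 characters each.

Move 1: X drops in col 2, lands at row 5
Move 2: O drops in col 4, lands at row 5
Move 3: X drops in col 1, lands at row 5
Move 4: O drops in col 4, lands at row 4
Move 5: X drops in col 0, lands at row 5
Move 6: O drops in col 5, lands at row 5

Answer: ......
......
......
......
....O.
XXX.OO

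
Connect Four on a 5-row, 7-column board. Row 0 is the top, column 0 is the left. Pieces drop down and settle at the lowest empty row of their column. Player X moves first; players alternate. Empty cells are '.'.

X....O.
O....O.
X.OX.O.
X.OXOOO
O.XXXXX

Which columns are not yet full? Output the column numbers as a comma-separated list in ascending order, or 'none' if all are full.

col 0: top cell = 'X' → FULL
col 1: top cell = '.' → open
col 2: top cell = '.' → open
col 3: top cell = '.' → open
col 4: top cell = '.' → open
col 5: top cell = 'O' → FULL
col 6: top cell = '.' → open

Answer: 1,2,3,4,6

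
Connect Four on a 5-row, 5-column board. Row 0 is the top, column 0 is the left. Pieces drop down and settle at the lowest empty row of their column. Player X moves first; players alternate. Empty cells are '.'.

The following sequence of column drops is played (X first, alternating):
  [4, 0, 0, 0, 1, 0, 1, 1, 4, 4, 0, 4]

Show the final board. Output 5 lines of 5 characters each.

Answer: X....
O...O
OO..O
XX..X
OX..X

Derivation:
Move 1: X drops in col 4, lands at row 4
Move 2: O drops in col 0, lands at row 4
Move 3: X drops in col 0, lands at row 3
Move 4: O drops in col 0, lands at row 2
Move 5: X drops in col 1, lands at row 4
Move 6: O drops in col 0, lands at row 1
Move 7: X drops in col 1, lands at row 3
Move 8: O drops in col 1, lands at row 2
Move 9: X drops in col 4, lands at row 3
Move 10: O drops in col 4, lands at row 2
Move 11: X drops in col 0, lands at row 0
Move 12: O drops in col 4, lands at row 1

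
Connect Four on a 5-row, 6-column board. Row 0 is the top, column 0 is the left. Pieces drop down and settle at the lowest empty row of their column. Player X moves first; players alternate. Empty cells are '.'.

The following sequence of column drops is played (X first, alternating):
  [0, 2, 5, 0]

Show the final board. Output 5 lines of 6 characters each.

Move 1: X drops in col 0, lands at row 4
Move 2: O drops in col 2, lands at row 4
Move 3: X drops in col 5, lands at row 4
Move 4: O drops in col 0, lands at row 3

Answer: ......
......
......
O.....
X.O..X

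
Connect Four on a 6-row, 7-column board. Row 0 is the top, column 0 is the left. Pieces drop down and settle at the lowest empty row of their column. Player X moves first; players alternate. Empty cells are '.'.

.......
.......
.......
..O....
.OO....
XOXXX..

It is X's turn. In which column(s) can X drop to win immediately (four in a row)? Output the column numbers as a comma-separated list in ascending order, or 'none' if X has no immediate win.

Answer: 5

Derivation:
col 0: drop X → no win
col 1: drop X → no win
col 2: drop X → no win
col 3: drop X → no win
col 4: drop X → no win
col 5: drop X → WIN!
col 6: drop X → no win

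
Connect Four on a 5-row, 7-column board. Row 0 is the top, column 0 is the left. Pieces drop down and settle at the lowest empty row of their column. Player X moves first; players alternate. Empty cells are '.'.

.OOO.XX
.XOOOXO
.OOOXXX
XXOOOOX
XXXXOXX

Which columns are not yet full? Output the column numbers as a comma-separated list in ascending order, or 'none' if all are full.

col 0: top cell = '.' → open
col 1: top cell = 'O' → FULL
col 2: top cell = 'O' → FULL
col 3: top cell = 'O' → FULL
col 4: top cell = '.' → open
col 5: top cell = 'X' → FULL
col 6: top cell = 'X' → FULL

Answer: 0,4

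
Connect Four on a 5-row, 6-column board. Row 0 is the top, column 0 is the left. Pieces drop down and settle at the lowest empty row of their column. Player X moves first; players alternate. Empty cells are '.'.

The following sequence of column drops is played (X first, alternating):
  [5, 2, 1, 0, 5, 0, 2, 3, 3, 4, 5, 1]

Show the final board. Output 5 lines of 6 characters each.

Answer: ......
......
.....X
OOXX.X
OXOOOX

Derivation:
Move 1: X drops in col 5, lands at row 4
Move 2: O drops in col 2, lands at row 4
Move 3: X drops in col 1, lands at row 4
Move 4: O drops in col 0, lands at row 4
Move 5: X drops in col 5, lands at row 3
Move 6: O drops in col 0, lands at row 3
Move 7: X drops in col 2, lands at row 3
Move 8: O drops in col 3, lands at row 4
Move 9: X drops in col 3, lands at row 3
Move 10: O drops in col 4, lands at row 4
Move 11: X drops in col 5, lands at row 2
Move 12: O drops in col 1, lands at row 3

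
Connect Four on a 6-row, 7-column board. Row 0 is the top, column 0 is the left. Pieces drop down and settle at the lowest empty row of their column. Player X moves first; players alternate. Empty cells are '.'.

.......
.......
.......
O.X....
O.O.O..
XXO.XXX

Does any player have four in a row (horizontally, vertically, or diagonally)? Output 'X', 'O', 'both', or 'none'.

none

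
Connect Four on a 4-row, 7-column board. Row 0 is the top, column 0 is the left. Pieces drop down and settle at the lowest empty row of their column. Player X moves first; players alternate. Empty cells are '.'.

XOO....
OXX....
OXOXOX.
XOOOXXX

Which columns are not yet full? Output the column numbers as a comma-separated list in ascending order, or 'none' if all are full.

col 0: top cell = 'X' → FULL
col 1: top cell = 'O' → FULL
col 2: top cell = 'O' → FULL
col 3: top cell = '.' → open
col 4: top cell = '.' → open
col 5: top cell = '.' → open
col 6: top cell = '.' → open

Answer: 3,4,5,6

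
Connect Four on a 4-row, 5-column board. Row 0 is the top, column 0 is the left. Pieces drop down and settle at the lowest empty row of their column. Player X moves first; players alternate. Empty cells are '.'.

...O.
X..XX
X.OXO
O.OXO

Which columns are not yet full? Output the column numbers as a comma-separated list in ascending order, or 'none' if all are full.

col 0: top cell = '.' → open
col 1: top cell = '.' → open
col 2: top cell = '.' → open
col 3: top cell = 'O' → FULL
col 4: top cell = '.' → open

Answer: 0,1,2,4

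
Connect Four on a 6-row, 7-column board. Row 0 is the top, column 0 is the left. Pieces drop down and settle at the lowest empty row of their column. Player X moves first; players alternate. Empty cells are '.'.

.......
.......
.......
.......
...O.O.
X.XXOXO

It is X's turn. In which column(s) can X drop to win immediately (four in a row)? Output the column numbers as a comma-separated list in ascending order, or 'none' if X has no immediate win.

Answer: 1

Derivation:
col 0: drop X → no win
col 1: drop X → WIN!
col 2: drop X → no win
col 3: drop X → no win
col 4: drop X → no win
col 5: drop X → no win
col 6: drop X → no win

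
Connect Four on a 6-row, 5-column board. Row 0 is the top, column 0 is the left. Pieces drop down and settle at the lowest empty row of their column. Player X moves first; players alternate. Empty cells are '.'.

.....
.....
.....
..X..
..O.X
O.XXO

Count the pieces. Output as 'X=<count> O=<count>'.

X=4 O=3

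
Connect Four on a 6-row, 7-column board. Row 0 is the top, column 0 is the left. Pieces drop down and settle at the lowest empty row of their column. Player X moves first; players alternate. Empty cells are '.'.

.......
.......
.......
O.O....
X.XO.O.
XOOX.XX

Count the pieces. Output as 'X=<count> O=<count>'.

X=6 O=6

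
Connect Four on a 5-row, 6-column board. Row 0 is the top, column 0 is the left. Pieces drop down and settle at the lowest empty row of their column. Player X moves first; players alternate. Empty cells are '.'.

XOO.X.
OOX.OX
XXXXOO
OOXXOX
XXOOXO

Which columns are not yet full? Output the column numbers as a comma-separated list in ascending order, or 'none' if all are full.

col 0: top cell = 'X' → FULL
col 1: top cell = 'O' → FULL
col 2: top cell = 'O' → FULL
col 3: top cell = '.' → open
col 4: top cell = 'X' → FULL
col 5: top cell = '.' → open

Answer: 3,5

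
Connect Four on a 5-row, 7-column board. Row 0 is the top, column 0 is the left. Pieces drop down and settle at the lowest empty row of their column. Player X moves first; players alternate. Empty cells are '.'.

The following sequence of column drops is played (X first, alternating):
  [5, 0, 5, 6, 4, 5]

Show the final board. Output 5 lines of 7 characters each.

Answer: .......
.......
.....O.
.....X.
O...XXO

Derivation:
Move 1: X drops in col 5, lands at row 4
Move 2: O drops in col 0, lands at row 4
Move 3: X drops in col 5, lands at row 3
Move 4: O drops in col 6, lands at row 4
Move 5: X drops in col 4, lands at row 4
Move 6: O drops in col 5, lands at row 2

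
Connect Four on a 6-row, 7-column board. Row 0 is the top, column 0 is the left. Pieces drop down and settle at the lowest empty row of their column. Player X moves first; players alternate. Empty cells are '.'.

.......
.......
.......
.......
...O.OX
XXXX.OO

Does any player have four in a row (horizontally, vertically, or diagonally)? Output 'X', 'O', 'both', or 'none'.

X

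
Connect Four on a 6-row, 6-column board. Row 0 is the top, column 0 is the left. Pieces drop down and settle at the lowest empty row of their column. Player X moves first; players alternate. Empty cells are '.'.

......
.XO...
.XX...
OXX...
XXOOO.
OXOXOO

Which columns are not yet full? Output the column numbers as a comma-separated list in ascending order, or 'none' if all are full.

Answer: 0,1,2,3,4,5

Derivation:
col 0: top cell = '.' → open
col 1: top cell = '.' → open
col 2: top cell = '.' → open
col 3: top cell = '.' → open
col 4: top cell = '.' → open
col 5: top cell = '.' → open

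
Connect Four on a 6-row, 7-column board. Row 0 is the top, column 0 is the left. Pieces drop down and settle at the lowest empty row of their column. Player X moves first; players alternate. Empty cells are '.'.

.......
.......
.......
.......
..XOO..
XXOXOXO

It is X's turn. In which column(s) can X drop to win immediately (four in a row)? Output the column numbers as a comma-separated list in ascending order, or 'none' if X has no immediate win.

Answer: none

Derivation:
col 0: drop X → no win
col 1: drop X → no win
col 2: drop X → no win
col 3: drop X → no win
col 4: drop X → no win
col 5: drop X → no win
col 6: drop X → no win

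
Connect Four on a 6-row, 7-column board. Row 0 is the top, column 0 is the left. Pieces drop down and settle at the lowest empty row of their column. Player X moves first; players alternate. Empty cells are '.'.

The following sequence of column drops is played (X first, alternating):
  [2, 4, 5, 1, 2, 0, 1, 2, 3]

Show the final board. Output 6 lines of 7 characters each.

Move 1: X drops in col 2, lands at row 5
Move 2: O drops in col 4, lands at row 5
Move 3: X drops in col 5, lands at row 5
Move 4: O drops in col 1, lands at row 5
Move 5: X drops in col 2, lands at row 4
Move 6: O drops in col 0, lands at row 5
Move 7: X drops in col 1, lands at row 4
Move 8: O drops in col 2, lands at row 3
Move 9: X drops in col 3, lands at row 5

Answer: .......
.......
.......
..O....
.XX....
OOXXOX.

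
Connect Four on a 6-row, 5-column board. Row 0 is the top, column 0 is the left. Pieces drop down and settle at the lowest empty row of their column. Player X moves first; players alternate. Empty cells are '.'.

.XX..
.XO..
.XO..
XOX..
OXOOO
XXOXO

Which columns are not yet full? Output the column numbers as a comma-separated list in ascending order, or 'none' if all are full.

Answer: 0,3,4

Derivation:
col 0: top cell = '.' → open
col 1: top cell = 'X' → FULL
col 2: top cell = 'X' → FULL
col 3: top cell = '.' → open
col 4: top cell = '.' → open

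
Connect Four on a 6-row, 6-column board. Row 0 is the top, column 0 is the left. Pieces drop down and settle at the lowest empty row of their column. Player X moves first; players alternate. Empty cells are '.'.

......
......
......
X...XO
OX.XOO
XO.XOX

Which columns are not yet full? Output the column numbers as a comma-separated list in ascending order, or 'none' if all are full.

Answer: 0,1,2,3,4,5

Derivation:
col 0: top cell = '.' → open
col 1: top cell = '.' → open
col 2: top cell = '.' → open
col 3: top cell = '.' → open
col 4: top cell = '.' → open
col 5: top cell = '.' → open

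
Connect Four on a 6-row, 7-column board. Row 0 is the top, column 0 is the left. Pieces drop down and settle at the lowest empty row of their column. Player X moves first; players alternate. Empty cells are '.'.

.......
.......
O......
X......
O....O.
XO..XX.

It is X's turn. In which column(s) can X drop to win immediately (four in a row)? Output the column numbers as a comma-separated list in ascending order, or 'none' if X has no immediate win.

Answer: none

Derivation:
col 0: drop X → no win
col 1: drop X → no win
col 2: drop X → no win
col 3: drop X → no win
col 4: drop X → no win
col 5: drop X → no win
col 6: drop X → no win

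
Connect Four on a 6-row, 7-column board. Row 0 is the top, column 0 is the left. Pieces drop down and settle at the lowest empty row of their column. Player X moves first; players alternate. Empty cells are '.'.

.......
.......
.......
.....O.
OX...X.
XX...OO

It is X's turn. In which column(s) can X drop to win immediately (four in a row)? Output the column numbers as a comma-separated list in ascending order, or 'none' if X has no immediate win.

Answer: none

Derivation:
col 0: drop X → no win
col 1: drop X → no win
col 2: drop X → no win
col 3: drop X → no win
col 4: drop X → no win
col 5: drop X → no win
col 6: drop X → no win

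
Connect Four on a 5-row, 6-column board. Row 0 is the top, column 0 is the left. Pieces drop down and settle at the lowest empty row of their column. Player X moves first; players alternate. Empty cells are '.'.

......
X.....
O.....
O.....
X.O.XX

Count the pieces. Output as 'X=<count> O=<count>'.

X=4 O=3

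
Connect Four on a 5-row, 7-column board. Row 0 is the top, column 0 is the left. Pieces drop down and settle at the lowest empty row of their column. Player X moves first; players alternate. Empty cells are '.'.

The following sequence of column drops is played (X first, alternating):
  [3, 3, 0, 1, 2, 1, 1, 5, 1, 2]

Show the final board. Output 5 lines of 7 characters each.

Answer: .......
.X.....
.X.....
.OOO...
XOXX.O.

Derivation:
Move 1: X drops in col 3, lands at row 4
Move 2: O drops in col 3, lands at row 3
Move 3: X drops in col 0, lands at row 4
Move 4: O drops in col 1, lands at row 4
Move 5: X drops in col 2, lands at row 4
Move 6: O drops in col 1, lands at row 3
Move 7: X drops in col 1, lands at row 2
Move 8: O drops in col 5, lands at row 4
Move 9: X drops in col 1, lands at row 1
Move 10: O drops in col 2, lands at row 3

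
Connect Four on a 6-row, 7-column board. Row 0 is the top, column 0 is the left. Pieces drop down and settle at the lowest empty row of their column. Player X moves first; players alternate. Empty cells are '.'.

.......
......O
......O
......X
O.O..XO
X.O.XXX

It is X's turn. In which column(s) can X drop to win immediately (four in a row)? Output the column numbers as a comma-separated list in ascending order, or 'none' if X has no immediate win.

Answer: 3

Derivation:
col 0: drop X → no win
col 1: drop X → no win
col 2: drop X → no win
col 3: drop X → WIN!
col 4: drop X → no win
col 5: drop X → no win
col 6: drop X → no win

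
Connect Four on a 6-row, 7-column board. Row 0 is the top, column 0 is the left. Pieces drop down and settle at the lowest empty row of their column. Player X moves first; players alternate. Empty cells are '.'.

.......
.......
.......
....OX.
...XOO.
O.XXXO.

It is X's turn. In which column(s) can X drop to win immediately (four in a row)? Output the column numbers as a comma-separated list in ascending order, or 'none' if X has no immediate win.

Answer: 1

Derivation:
col 0: drop X → no win
col 1: drop X → WIN!
col 2: drop X → no win
col 3: drop X → no win
col 4: drop X → no win
col 5: drop X → no win
col 6: drop X → no win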